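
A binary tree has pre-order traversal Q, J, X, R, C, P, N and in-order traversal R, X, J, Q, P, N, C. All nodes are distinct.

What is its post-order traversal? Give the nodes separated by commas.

R, X, J, N, P, C, Q

The first element of pre-order is the root; it splits in-order into left and right subtrees.
Root Q: left subtree has 3 nodes {R, X, J}, right has 3 {P, N, C}.
  Root J: left subtree has 2 nodes {R, X}, right has 0 { }.
    Root X: left subtree has 1 node {R}, right has 0 { }.
  Root C: left subtree has 2 nodes {P, N}, right has 0 { }.
    Root P: left subtree has 0 nodes { }, right has 1 {N}.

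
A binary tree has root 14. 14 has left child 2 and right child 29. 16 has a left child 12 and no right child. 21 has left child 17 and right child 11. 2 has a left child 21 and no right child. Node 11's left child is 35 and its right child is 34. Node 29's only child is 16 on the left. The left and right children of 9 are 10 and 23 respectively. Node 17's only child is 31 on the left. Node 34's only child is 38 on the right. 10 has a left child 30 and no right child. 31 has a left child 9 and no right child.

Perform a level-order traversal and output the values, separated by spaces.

Level-order visits nodes level by level from the root, left to right within each level.
Level 0: 14
Level 1: 2, 29
Level 2: 21, 16
Level 3: 17, 11, 12
Level 4: 31, 35, 34
Level 5: 9, 38
Level 6: 10, 23
Level 7: 30

14 2 29 21 16 17 11 12 31 35 34 9 38 10 23 30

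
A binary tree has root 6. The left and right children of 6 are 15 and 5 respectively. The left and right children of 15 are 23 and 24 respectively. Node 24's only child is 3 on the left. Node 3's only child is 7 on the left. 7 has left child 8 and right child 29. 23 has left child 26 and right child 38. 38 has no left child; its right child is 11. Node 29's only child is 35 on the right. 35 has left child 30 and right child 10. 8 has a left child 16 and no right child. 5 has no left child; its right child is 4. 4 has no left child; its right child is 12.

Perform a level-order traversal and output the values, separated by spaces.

6 15 5 23 24 4 26 38 3 12 11 7 8 29 16 35 30 10

Level-order visits nodes level by level from the root, left to right within each level.
Level 0: 6
Level 1: 15, 5
Level 2: 23, 24, 4
Level 3: 26, 38, 3, 12
Level 4: 11, 7
Level 5: 8, 29
Level 6: 16, 35
Level 7: 30, 10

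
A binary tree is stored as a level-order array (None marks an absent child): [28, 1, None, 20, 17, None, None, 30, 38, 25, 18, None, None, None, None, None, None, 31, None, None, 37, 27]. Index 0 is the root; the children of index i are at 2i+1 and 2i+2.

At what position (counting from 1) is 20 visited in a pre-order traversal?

Pre-order visits the node, then its left subtree, then its right subtree.
Visit 28.
At 28: go left to 1.
  Visit 1.
  At 1: go left to 20.
    Visit 20.
    At 20: go left to 30.
      30 is a leaf — visit 30.
    At 20: go right to 38.
      Visit 38.
      At 38: go left to 31.
        31 is a leaf — visit 31.
      At 38: no right child.
  At 1: go right to 17.
    Visit 17.
    At 17: go left to 25.
      Visit 25.
      At 25: no left child.
      At 25: go right to 37.
        37 is a leaf — visit 37.
    At 17: go right to 18.
      Visit 18.
      At 18: go left to 27.
        27 is a leaf — visit 27.
      At 18: no right child.
At 28: no right child.
Full pre-order sequence: 28, 1, 20, 30, 38, 31, 17, 25, 37, 18, 27.

3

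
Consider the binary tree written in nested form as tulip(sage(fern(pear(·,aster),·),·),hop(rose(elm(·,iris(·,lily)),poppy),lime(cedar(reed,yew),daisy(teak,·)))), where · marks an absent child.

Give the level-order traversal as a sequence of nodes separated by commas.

tulip, sage, hop, fern, rose, lime, pear, elm, poppy, cedar, daisy, aster, iris, reed, yew, teak, lily

Level-order visits nodes level by level from the root, left to right within each level.
Level 0: tulip
Level 1: sage, hop
Level 2: fern, rose, lime
Level 3: pear, elm, poppy, cedar, daisy
Level 4: aster, iris, reed, yew, teak
Level 5: lily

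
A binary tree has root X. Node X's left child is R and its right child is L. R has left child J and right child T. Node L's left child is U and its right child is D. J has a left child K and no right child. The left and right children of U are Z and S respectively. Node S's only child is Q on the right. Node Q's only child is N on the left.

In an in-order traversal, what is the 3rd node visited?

In-order visits the left subtree, then the node, then the right subtree.
At X: go left to R.
  At R: go left to J.
    At J: go left to K.
      K is a leaf — visit K.
    Visit J.
    At J: no right child.
  Visit R.
  At R: go right to T.
    T is a leaf — visit T.
Visit X.
At X: go right to L.
  At L: go left to U.
    At U: go left to Z.
      Z is a leaf — visit Z.
    Visit U.
    At U: go right to S.
      At S: no left child.
      Visit S.
      At S: go right to Q.
        At Q: go left to N.
          N is a leaf — visit N.
        Visit Q.
        At Q: no right child.
  Visit L.
  At L: go right to D.
    D is a leaf — visit D.
Full in-order sequence: K, J, R, T, X, Z, U, S, N, Q, L, D.

R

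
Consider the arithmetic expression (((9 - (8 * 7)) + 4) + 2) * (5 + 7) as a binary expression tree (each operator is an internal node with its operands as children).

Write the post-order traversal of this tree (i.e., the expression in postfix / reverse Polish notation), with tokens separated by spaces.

9 8 7 * - 4 + 2 + 5 7 + *

Post-order on an expression tree gives postfix notation: for each operator, emit left operand, right operand, then the operator.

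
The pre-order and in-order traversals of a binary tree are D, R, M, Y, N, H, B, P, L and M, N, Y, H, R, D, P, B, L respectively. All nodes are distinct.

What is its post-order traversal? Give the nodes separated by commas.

N, H, Y, M, R, P, L, B, D

The first element of pre-order is the root; it splits in-order into left and right subtrees.
Root D: left subtree has 5 nodes {M, N, Y, H, R}, right has 3 {P, B, L}.
  Root R: left subtree has 4 nodes {M, N, Y, H}, right has 0 { }.
    Root M: left subtree has 0 nodes { }, right has 3 {N, Y, H}.
      Root Y: left subtree has 1 node {N}, right has 1 {H}.
  Root B: left subtree has 1 node {P}, right has 1 {L}.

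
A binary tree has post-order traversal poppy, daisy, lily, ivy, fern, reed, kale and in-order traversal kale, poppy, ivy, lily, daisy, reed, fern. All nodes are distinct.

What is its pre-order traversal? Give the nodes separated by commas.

The last element of post-order is the root; it splits in-order into left and right subtrees.
Root kale: left subtree has 0 nodes { }, right has 6 {poppy, ivy, lily, daisy, reed, fern}.
  Root reed: left subtree has 4 nodes {poppy, ivy, lily, daisy}, right has 1 {fern}.
    Root ivy: left subtree has 1 node {poppy}, right has 2 {lily, daisy}.
      Root lily: left subtree has 0 nodes { }, right has 1 {daisy}.

kale, reed, ivy, poppy, lily, daisy, fern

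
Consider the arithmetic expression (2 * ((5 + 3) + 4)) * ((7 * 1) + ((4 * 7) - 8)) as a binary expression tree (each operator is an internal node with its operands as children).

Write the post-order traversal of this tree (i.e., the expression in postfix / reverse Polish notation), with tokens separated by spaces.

Post-order on an expression tree gives postfix notation: for each operator, emit left operand, right operand, then the operator.

2 5 3 + 4 + * 7 1 * 4 7 * 8 - + *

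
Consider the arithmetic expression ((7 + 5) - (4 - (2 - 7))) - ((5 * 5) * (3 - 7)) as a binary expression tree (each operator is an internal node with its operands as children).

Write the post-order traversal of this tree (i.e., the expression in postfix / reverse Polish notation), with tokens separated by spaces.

Post-order on an expression tree gives postfix notation: for each operator, emit left operand, right operand, then the operator.

7 5 + 4 2 7 - - - 5 5 * 3 7 - * -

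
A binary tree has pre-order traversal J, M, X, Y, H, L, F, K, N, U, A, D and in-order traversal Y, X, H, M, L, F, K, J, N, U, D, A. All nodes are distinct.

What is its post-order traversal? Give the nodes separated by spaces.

The first element of pre-order is the root; it splits in-order into left and right subtrees.
Root J: left subtree has 7 nodes {Y, X, H, M, L, F, K}, right has 4 {N, U, D, A}.
  Root M: left subtree has 3 nodes {Y, X, H}, right has 3 {L, F, K}.
    Root X: left subtree has 1 node {Y}, right has 1 {H}.
    Root L: left subtree has 0 nodes { }, right has 2 {F, K}.
      Root F: left subtree has 0 nodes { }, right has 1 {K}.
  Root N: left subtree has 0 nodes { }, right has 3 {U, D, A}.
    Root U: left subtree has 0 nodes { }, right has 2 {D, A}.
      Root A: left subtree has 1 node {D}, right has 0 { }.

Y H X K F L M D A U N J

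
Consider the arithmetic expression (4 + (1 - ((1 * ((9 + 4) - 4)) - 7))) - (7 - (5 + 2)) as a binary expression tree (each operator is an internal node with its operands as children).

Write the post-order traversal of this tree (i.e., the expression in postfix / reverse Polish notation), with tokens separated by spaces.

4 1 1 9 4 + 4 - * 7 - - + 7 5 2 + - -

Post-order on an expression tree gives postfix notation: for each operator, emit left operand, right operand, then the operator.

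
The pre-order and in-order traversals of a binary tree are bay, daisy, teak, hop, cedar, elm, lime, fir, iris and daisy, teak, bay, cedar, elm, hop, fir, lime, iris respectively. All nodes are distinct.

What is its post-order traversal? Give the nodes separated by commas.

teak, daisy, elm, cedar, fir, iris, lime, hop, bay

The first element of pre-order is the root; it splits in-order into left and right subtrees.
Root bay: left subtree has 2 nodes {daisy, teak}, right has 6 {cedar, elm, hop, fir, lime, iris}.
  Root daisy: left subtree has 0 nodes { }, right has 1 {teak}.
  Root hop: left subtree has 2 nodes {cedar, elm}, right has 3 {fir, lime, iris}.
    Root cedar: left subtree has 0 nodes { }, right has 1 {elm}.
    Root lime: left subtree has 1 node {fir}, right has 1 {iris}.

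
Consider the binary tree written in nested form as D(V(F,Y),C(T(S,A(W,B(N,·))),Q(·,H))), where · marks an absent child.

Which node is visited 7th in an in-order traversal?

In-order visits the left subtree, then the node, then the right subtree.
At D: go left to V.
  At V: go left to F.
    F is a leaf — visit F.
  Visit V.
  At V: go right to Y.
    Y is a leaf — visit Y.
Visit D.
At D: go right to C.
  At C: go left to T.
    At T: go left to S.
      S is a leaf — visit S.
    Visit T.
    At T: go right to A.
      At A: go left to W.
        W is a leaf — visit W.
      Visit A.
      At A: go right to B.
        At B: go left to N.
          N is a leaf — visit N.
        Visit B.
        At B: no right child.
  Visit C.
  At C: go right to Q.
    At Q: no left child.
    Visit Q.
    At Q: go right to H.
      H is a leaf — visit H.
Full in-order sequence: F, V, Y, D, S, T, W, A, N, B, C, Q, H.

W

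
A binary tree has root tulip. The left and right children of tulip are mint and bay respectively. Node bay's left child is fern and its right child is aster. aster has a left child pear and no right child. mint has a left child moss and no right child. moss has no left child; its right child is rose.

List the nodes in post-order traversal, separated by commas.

rose, moss, mint, fern, pear, aster, bay, tulip

Post-order visits the left subtree, then the right subtree, then the node.
At tulip: go left to mint.
  At mint: go left to moss.
    At moss: no left child.
    At moss: go right to rose.
      rose is a leaf — visit rose.
    Visit moss.
  At mint: no right child.
  Visit mint.
At tulip: go right to bay.
  At bay: go left to fern.
    fern is a leaf — visit fern.
  At bay: go right to aster.
    At aster: go left to pear.
      pear is a leaf — visit pear.
    At aster: no right child.
    Visit aster.
  Visit bay.
Visit tulip.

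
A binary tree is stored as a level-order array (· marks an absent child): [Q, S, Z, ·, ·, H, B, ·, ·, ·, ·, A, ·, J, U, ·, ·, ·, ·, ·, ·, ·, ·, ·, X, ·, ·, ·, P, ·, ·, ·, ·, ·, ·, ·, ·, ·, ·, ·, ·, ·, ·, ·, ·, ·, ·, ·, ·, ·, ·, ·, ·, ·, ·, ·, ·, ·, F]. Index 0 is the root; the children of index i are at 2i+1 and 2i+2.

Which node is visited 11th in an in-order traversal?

U

In-order visits the left subtree, then the node, then the right subtree.
At Q: go left to S.
  S is a leaf — visit S.
Visit Q.
At Q: go right to Z.
  At Z: go left to H.
    At H: go left to A.
      At A: no left child.
      Visit A.
      At A: go right to X.
        X is a leaf — visit X.
    Visit H.
    At H: no right child.
  Visit Z.
  At Z: go right to B.
    At B: go left to J.
      At J: no left child.
      Visit J.
      At J: go right to P.
        At P: no left child.
        Visit P.
        At P: go right to F.
          F is a leaf — visit F.
    Visit B.
    At B: go right to U.
      U is a leaf — visit U.
Full in-order sequence: S, Q, A, X, H, Z, J, P, F, B, U.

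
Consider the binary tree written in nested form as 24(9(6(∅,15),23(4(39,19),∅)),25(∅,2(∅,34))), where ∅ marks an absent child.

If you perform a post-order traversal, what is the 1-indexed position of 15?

1

Post-order visits the left subtree, then the right subtree, then the node.
At 24: go left to 9.
  At 9: go left to 6.
    At 6: no left child.
    At 6: go right to 15.
      15 is a leaf — visit 15.
    Visit 6.
  At 9: go right to 23.
    At 23: go left to 4.
      At 4: go left to 39.
        39 is a leaf — visit 39.
      At 4: go right to 19.
        19 is a leaf — visit 19.
      Visit 4.
    At 23: no right child.
    Visit 23.
  Visit 9.
At 24: go right to 25.
  At 25: no left child.
  At 25: go right to 2.
    At 2: no left child.
    At 2: go right to 34.
      34 is a leaf — visit 34.
    Visit 2.
  Visit 25.
Visit 24.
Full post-order sequence: 15, 6, 39, 19, 4, 23, 9, 34, 2, 25, 24.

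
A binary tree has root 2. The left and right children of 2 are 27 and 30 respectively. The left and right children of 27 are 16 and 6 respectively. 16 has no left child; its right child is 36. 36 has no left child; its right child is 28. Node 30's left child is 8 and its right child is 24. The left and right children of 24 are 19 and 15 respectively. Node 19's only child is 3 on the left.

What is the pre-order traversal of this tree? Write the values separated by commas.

Pre-order visits the node, then its left subtree, then its right subtree.
Visit 2.
At 2: go left to 27.
  Visit 27.
  At 27: go left to 16.
    Visit 16.
    At 16: no left child.
    At 16: go right to 36.
      Visit 36.
      At 36: no left child.
      At 36: go right to 28.
        28 is a leaf — visit 28.
  At 27: go right to 6.
    6 is a leaf — visit 6.
At 2: go right to 30.
  Visit 30.
  At 30: go left to 8.
    8 is a leaf — visit 8.
  At 30: go right to 24.
    Visit 24.
    At 24: go left to 19.
      Visit 19.
      At 19: go left to 3.
        3 is a leaf — visit 3.
      At 19: no right child.
    At 24: go right to 15.
      15 is a leaf — visit 15.

2, 27, 16, 36, 28, 6, 30, 8, 24, 19, 3, 15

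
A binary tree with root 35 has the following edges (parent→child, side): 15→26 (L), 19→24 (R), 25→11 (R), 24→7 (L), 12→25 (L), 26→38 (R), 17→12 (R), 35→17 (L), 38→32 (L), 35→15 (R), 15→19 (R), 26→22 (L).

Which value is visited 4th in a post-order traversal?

Post-order visits the left subtree, then the right subtree, then the node.
At 35: go left to 17.
  At 17: no left child.
  At 17: go right to 12.
    At 12: go left to 25.
      At 25: no left child.
      At 25: go right to 11.
        11 is a leaf — visit 11.
      Visit 25.
    At 12: no right child.
    Visit 12.
  Visit 17.
At 35: go right to 15.
  At 15: go left to 26.
    At 26: go left to 22.
      22 is a leaf — visit 22.
    At 26: go right to 38.
      At 38: go left to 32.
        32 is a leaf — visit 32.
      At 38: no right child.
      Visit 38.
    Visit 26.
  At 15: go right to 19.
    At 19: no left child.
    At 19: go right to 24.
      At 24: go left to 7.
        7 is a leaf — visit 7.
      At 24: no right child.
      Visit 24.
    Visit 19.
  Visit 15.
Visit 35.
Full post-order sequence: 11, 25, 12, 17, 22, 32, 38, 26, 7, 24, 19, 15, 35.

17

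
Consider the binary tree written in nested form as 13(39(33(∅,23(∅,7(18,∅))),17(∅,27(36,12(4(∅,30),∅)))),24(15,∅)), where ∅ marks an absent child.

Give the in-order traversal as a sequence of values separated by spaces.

33 23 18 7 39 17 36 27 4 30 12 13 15 24

In-order visits the left subtree, then the node, then the right subtree.
At 13: go left to 39.
  At 39: go left to 33.
    At 33: no left child.
    Visit 33.
    At 33: go right to 23.
      At 23: no left child.
      Visit 23.
      At 23: go right to 7.
        At 7: go left to 18.
          18 is a leaf — visit 18.
        Visit 7.
        At 7: no right child.
  Visit 39.
  At 39: go right to 17.
    At 17: no left child.
    Visit 17.
    At 17: go right to 27.
      At 27: go left to 36.
        36 is a leaf — visit 36.
      Visit 27.
      At 27: go right to 12.
        At 12: go left to 4.
          At 4: no left child.
          Visit 4.
          At 4: go right to 30.
            30 is a leaf — visit 30.
        Visit 12.
        At 12: no right child.
Visit 13.
At 13: go right to 24.
  At 24: go left to 15.
    15 is a leaf — visit 15.
  Visit 24.
  At 24: no right child.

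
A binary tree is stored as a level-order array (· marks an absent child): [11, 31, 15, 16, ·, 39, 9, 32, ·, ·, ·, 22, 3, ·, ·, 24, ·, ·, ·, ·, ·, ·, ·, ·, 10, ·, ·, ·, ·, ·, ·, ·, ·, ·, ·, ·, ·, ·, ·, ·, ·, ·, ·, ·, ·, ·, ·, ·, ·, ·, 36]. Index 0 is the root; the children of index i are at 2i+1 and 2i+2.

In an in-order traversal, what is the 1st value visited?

In-order visits the left subtree, then the node, then the right subtree.
At 11: go left to 31.
  At 31: go left to 16.
    At 16: go left to 32.
      At 32: go left to 24.
        24 is a leaf — visit 24.
      Visit 32.
      At 32: no right child.
    Visit 16.
    At 16: no right child.
  Visit 31.
  At 31: no right child.
Visit 11.
At 11: go right to 15.
  At 15: go left to 39.
    At 39: go left to 22.
      At 22: no left child.
      Visit 22.
      At 22: go right to 10.
        At 10: no left child.
        Visit 10.
        At 10: go right to 36.
          36 is a leaf — visit 36.
    Visit 39.
    At 39: go right to 3.
      3 is a leaf — visit 3.
  Visit 15.
  At 15: go right to 9.
    9 is a leaf — visit 9.
Full in-order sequence: 24, 32, 16, 31, 11, 22, 10, 36, 39, 3, 15, 9.

24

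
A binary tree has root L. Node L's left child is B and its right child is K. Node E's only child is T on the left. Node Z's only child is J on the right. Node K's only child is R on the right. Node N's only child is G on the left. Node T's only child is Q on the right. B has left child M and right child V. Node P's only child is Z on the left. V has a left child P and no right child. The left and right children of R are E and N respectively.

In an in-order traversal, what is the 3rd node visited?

In-order visits the left subtree, then the node, then the right subtree.
At L: go left to B.
  At B: go left to M.
    M is a leaf — visit M.
  Visit B.
  At B: go right to V.
    At V: go left to P.
      At P: go left to Z.
        At Z: no left child.
        Visit Z.
        At Z: go right to J.
          J is a leaf — visit J.
      Visit P.
      At P: no right child.
    Visit V.
    At V: no right child.
Visit L.
At L: go right to K.
  At K: no left child.
  Visit K.
  At K: go right to R.
    At R: go left to E.
      At E: go left to T.
        At T: no left child.
        Visit T.
        At T: go right to Q.
          Q is a leaf — visit Q.
      Visit E.
      At E: no right child.
    Visit R.
    At R: go right to N.
      At N: go left to G.
        G is a leaf — visit G.
      Visit N.
      At N: no right child.
Full in-order sequence: M, B, Z, J, P, V, L, K, T, Q, E, R, G, N.

Z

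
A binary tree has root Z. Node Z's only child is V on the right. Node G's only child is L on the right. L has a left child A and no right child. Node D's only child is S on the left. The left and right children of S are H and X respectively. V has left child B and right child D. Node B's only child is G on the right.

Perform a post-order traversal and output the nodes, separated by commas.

Post-order visits the left subtree, then the right subtree, then the node.
At Z: no left child.
At Z: go right to V.
  At V: go left to B.
    At B: no left child.
    At B: go right to G.
      At G: no left child.
      At G: go right to L.
        At L: go left to A.
          A is a leaf — visit A.
        At L: no right child.
        Visit L.
      Visit G.
    Visit B.
  At V: go right to D.
    At D: go left to S.
      At S: go left to H.
        H is a leaf — visit H.
      At S: go right to X.
        X is a leaf — visit X.
      Visit S.
    At D: no right child.
    Visit D.
  Visit V.
Visit Z.

A, L, G, B, H, X, S, D, V, Z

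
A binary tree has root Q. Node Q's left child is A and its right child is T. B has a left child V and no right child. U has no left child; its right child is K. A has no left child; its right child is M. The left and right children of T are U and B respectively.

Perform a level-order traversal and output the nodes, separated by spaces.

Level-order visits nodes level by level from the root, left to right within each level.
Level 0: Q
Level 1: A, T
Level 2: M, U, B
Level 3: K, V

Q A T M U B K V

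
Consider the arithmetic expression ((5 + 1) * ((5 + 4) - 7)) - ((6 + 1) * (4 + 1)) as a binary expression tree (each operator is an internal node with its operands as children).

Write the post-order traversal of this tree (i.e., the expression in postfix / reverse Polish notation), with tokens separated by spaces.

5 1 + 5 4 + 7 - * 6 1 + 4 1 + * -

Post-order on an expression tree gives postfix notation: for each operator, emit left operand, right operand, then the operator.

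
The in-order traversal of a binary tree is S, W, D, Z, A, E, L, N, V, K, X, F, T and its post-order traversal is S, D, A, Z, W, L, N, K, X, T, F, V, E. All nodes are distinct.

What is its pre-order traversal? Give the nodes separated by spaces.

E W S Z D A V N L F X K T

The last element of post-order is the root; it splits in-order into left and right subtrees.
Root E: left subtree has 5 nodes {S, W, D, Z, A}, right has 7 {L, N, V, K, X, F, T}.
  Root W: left subtree has 1 node {S}, right has 3 {D, Z, A}.
    Root Z: left subtree has 1 node {D}, right has 1 {A}.
  Root V: left subtree has 2 nodes {L, N}, right has 4 {K, X, F, T}.
    Root N: left subtree has 1 node {L}, right has 0 { }.
    Root F: left subtree has 2 nodes {K, X}, right has 1 {T}.
      Root X: left subtree has 1 node {K}, right has 0 { }.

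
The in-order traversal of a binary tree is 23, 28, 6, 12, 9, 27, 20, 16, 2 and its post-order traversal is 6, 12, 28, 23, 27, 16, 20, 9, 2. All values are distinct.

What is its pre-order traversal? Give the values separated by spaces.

The last element of post-order is the root; it splits in-order into left and right subtrees.
Root 2: left subtree has 8 nodes {23, 28, 6, 12, 9, 27, 20, 16}, right has 0 { }.
  Root 9: left subtree has 4 nodes {23, 28, 6, 12}, right has 3 {27, 20, 16}.
    Root 23: left subtree has 0 nodes { }, right has 3 {28, 6, 12}.
      Root 28: left subtree has 0 nodes { }, right has 2 {6, 12}.
        Root 12: left subtree has 1 node {6}, right has 0 { }.
    Root 20: left subtree has 1 node {27}, right has 1 {16}.

2 9 23 28 12 6 20 27 16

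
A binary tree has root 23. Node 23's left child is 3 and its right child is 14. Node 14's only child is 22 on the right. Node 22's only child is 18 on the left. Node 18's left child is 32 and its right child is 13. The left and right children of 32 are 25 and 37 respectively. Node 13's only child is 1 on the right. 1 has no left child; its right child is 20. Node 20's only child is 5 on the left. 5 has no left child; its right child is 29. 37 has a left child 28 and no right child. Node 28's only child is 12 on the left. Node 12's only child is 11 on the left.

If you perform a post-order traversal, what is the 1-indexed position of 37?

Post-order visits the left subtree, then the right subtree, then the node.
At 23: go left to 3.
  3 is a leaf — visit 3.
At 23: go right to 14.
  At 14: no left child.
  At 14: go right to 22.
    At 22: go left to 18.
      At 18: go left to 32.
        At 32: go left to 25.
          25 is a leaf — visit 25.
        At 32: go right to 37.
          At 37: go left to 28.
            At 28: go left to 12.
              At 12: go left to 11.
                11 is a leaf — visit 11.
              At 12: no right child.
              Visit 12.
            At 28: no right child.
            Visit 28.
          At 37: no right child.
          Visit 37.
        Visit 32.
      At 18: go right to 13.
        At 13: no left child.
        At 13: go right to 1.
          At 1: no left child.
          At 1: go right to 20.
            At 20: go left to 5.
              At 5: no left child.
              At 5: go right to 29.
                29 is a leaf — visit 29.
              Visit 5.
            At 20: no right child.
            Visit 20.
          Visit 1.
        Visit 13.
      Visit 18.
    At 22: no right child.
    Visit 22.
  Visit 14.
Visit 23.
Full post-order sequence: 3, 25, 11, 12, 28, 37, 32, 29, 5, 20, 1, 13, 18, 22, 14, 23.

6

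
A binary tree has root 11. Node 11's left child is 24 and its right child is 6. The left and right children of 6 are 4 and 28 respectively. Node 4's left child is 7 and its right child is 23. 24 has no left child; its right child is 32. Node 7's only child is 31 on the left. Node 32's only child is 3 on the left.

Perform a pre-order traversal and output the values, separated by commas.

11, 24, 32, 3, 6, 4, 7, 31, 23, 28

Pre-order visits the node, then its left subtree, then its right subtree.
Visit 11.
At 11: go left to 24.
  Visit 24.
  At 24: no left child.
  At 24: go right to 32.
    Visit 32.
    At 32: go left to 3.
      3 is a leaf — visit 3.
    At 32: no right child.
At 11: go right to 6.
  Visit 6.
  At 6: go left to 4.
    Visit 4.
    At 4: go left to 7.
      Visit 7.
      At 7: go left to 31.
        31 is a leaf — visit 31.
      At 7: no right child.
    At 4: go right to 23.
      23 is a leaf — visit 23.
  At 6: go right to 28.
    28 is a leaf — visit 28.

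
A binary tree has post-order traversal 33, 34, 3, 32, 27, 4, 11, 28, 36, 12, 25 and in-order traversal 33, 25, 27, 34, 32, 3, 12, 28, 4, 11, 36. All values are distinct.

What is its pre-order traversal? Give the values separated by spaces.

25 33 12 27 32 34 3 36 28 11 4

The last element of post-order is the root; it splits in-order into left and right subtrees.
Root 25: left subtree has 1 node {33}, right has 9 {27, 34, 32, 3, 12, 28, 4, 11, 36}.
  Root 12: left subtree has 4 nodes {27, 34, 32, 3}, right has 4 {28, 4, 11, 36}.
    Root 27: left subtree has 0 nodes { }, right has 3 {34, 32, 3}.
      Root 32: left subtree has 1 node {34}, right has 1 {3}.
    Root 36: left subtree has 3 nodes {28, 4, 11}, right has 0 { }.
      Root 28: left subtree has 0 nodes { }, right has 2 {4, 11}.
        Root 11: left subtree has 1 node {4}, right has 0 { }.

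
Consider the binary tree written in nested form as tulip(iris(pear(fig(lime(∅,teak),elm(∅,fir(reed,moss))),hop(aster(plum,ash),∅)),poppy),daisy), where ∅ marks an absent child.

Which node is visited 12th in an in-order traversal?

hop

In-order visits the left subtree, then the node, then the right subtree.
At tulip: go left to iris.
  At iris: go left to pear.
    At pear: go left to fig.
      At fig: go left to lime.
        At lime: no left child.
        Visit lime.
        At lime: go right to teak.
          teak is a leaf — visit teak.
      Visit fig.
      At fig: go right to elm.
        At elm: no left child.
        Visit elm.
        At elm: go right to fir.
          At fir: go left to reed.
            reed is a leaf — visit reed.
          Visit fir.
          At fir: go right to moss.
            moss is a leaf — visit moss.
    Visit pear.
    At pear: go right to hop.
      At hop: go left to aster.
        At aster: go left to plum.
          plum is a leaf — visit plum.
        Visit aster.
        At aster: go right to ash.
          ash is a leaf — visit ash.
      Visit hop.
      At hop: no right child.
  Visit iris.
  At iris: go right to poppy.
    poppy is a leaf — visit poppy.
Visit tulip.
At tulip: go right to daisy.
  daisy is a leaf — visit daisy.
Full in-order sequence: lime, teak, fig, elm, reed, fir, moss, pear, plum, aster, ash, hop, iris, poppy, tulip, daisy.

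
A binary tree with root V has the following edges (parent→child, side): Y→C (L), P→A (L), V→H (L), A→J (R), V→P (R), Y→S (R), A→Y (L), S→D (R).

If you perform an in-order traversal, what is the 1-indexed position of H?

1

In-order visits the left subtree, then the node, then the right subtree.
At V: go left to H.
  H is a leaf — visit H.
Visit V.
At V: go right to P.
  At P: go left to A.
    At A: go left to Y.
      At Y: go left to C.
        C is a leaf — visit C.
      Visit Y.
      At Y: go right to S.
        At S: no left child.
        Visit S.
        At S: go right to D.
          D is a leaf — visit D.
    Visit A.
    At A: go right to J.
      J is a leaf — visit J.
  Visit P.
  At P: no right child.
Full in-order sequence: H, V, C, Y, S, D, A, J, P.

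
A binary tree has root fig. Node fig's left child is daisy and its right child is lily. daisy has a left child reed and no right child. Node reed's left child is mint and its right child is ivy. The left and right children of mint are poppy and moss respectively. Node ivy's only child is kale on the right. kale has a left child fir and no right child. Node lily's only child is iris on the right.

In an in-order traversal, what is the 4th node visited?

reed

In-order visits the left subtree, then the node, then the right subtree.
At fig: go left to daisy.
  At daisy: go left to reed.
    At reed: go left to mint.
      At mint: go left to poppy.
        poppy is a leaf — visit poppy.
      Visit mint.
      At mint: go right to moss.
        moss is a leaf — visit moss.
    Visit reed.
    At reed: go right to ivy.
      At ivy: no left child.
      Visit ivy.
      At ivy: go right to kale.
        At kale: go left to fir.
          fir is a leaf — visit fir.
        Visit kale.
        At kale: no right child.
  Visit daisy.
  At daisy: no right child.
Visit fig.
At fig: go right to lily.
  At lily: no left child.
  Visit lily.
  At lily: go right to iris.
    iris is a leaf — visit iris.
Full in-order sequence: poppy, mint, moss, reed, ivy, fir, kale, daisy, fig, lily, iris.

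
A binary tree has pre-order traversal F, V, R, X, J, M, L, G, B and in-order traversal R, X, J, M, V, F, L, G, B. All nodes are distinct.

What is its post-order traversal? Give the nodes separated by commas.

The first element of pre-order is the root; it splits in-order into left and right subtrees.
Root F: left subtree has 5 nodes {R, X, J, M, V}, right has 3 {L, G, B}.
  Root V: left subtree has 4 nodes {R, X, J, M}, right has 0 { }.
    Root R: left subtree has 0 nodes { }, right has 3 {X, J, M}.
      Root X: left subtree has 0 nodes { }, right has 2 {J, M}.
        Root J: left subtree has 0 nodes { }, right has 1 {M}.
  Root L: left subtree has 0 nodes { }, right has 2 {G, B}.
    Root G: left subtree has 0 nodes { }, right has 1 {B}.

M, J, X, R, V, B, G, L, F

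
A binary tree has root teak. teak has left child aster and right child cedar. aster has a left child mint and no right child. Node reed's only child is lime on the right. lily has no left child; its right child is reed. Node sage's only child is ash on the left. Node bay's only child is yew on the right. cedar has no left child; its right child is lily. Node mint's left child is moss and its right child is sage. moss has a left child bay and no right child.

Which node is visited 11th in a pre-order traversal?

reed

Pre-order visits the node, then its left subtree, then its right subtree.
Visit teak.
At teak: go left to aster.
  Visit aster.
  At aster: go left to mint.
    Visit mint.
    At mint: go left to moss.
      Visit moss.
      At moss: go left to bay.
        Visit bay.
        At bay: no left child.
        At bay: go right to yew.
          yew is a leaf — visit yew.
      At moss: no right child.
    At mint: go right to sage.
      Visit sage.
      At sage: go left to ash.
        ash is a leaf — visit ash.
      At sage: no right child.
  At aster: no right child.
At teak: go right to cedar.
  Visit cedar.
  At cedar: no left child.
  At cedar: go right to lily.
    Visit lily.
    At lily: no left child.
    At lily: go right to reed.
      Visit reed.
      At reed: no left child.
      At reed: go right to lime.
        lime is a leaf — visit lime.
Full pre-order sequence: teak, aster, mint, moss, bay, yew, sage, ash, cedar, lily, reed, lime.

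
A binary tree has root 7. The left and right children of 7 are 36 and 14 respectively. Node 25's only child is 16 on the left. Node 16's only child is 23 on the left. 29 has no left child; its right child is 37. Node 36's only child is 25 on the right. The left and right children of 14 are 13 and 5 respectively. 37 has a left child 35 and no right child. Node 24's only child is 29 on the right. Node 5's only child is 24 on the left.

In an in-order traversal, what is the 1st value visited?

In-order visits the left subtree, then the node, then the right subtree.
At 7: go left to 36.
  At 36: no left child.
  Visit 36.
  At 36: go right to 25.
    At 25: go left to 16.
      At 16: go left to 23.
        23 is a leaf — visit 23.
      Visit 16.
      At 16: no right child.
    Visit 25.
    At 25: no right child.
Visit 7.
At 7: go right to 14.
  At 14: go left to 13.
    13 is a leaf — visit 13.
  Visit 14.
  At 14: go right to 5.
    At 5: go left to 24.
      At 24: no left child.
      Visit 24.
      At 24: go right to 29.
        At 29: no left child.
        Visit 29.
        At 29: go right to 37.
          At 37: go left to 35.
            35 is a leaf — visit 35.
          Visit 37.
          At 37: no right child.
    Visit 5.
    At 5: no right child.
Full in-order sequence: 36, 23, 16, 25, 7, 13, 14, 24, 29, 35, 37, 5.

36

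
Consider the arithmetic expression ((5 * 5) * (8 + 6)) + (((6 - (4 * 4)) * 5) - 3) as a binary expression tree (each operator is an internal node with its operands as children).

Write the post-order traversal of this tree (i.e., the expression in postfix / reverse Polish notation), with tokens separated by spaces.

Post-order on an expression tree gives postfix notation: for each operator, emit left operand, right operand, then the operator.

5 5 * 8 6 + * 6 4 4 * - 5 * 3 - +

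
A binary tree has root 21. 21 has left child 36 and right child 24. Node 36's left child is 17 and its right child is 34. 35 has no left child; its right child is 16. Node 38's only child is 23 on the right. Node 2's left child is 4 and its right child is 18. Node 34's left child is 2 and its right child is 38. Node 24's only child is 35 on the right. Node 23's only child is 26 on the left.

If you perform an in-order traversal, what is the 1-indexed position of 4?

3

In-order visits the left subtree, then the node, then the right subtree.
At 21: go left to 36.
  At 36: go left to 17.
    17 is a leaf — visit 17.
  Visit 36.
  At 36: go right to 34.
    At 34: go left to 2.
      At 2: go left to 4.
        4 is a leaf — visit 4.
      Visit 2.
      At 2: go right to 18.
        18 is a leaf — visit 18.
    Visit 34.
    At 34: go right to 38.
      At 38: no left child.
      Visit 38.
      At 38: go right to 23.
        At 23: go left to 26.
          26 is a leaf — visit 26.
        Visit 23.
        At 23: no right child.
Visit 21.
At 21: go right to 24.
  At 24: no left child.
  Visit 24.
  At 24: go right to 35.
    At 35: no left child.
    Visit 35.
    At 35: go right to 16.
      16 is a leaf — visit 16.
Full in-order sequence: 17, 36, 4, 2, 18, 34, 38, 26, 23, 21, 24, 35, 16.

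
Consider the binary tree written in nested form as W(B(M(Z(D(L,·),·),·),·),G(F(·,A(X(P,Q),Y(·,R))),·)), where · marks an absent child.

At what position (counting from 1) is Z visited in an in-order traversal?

In-order visits the left subtree, then the node, then the right subtree.
At W: go left to B.
  At B: go left to M.
    At M: go left to Z.
      At Z: go left to D.
        At D: go left to L.
          L is a leaf — visit L.
        Visit D.
        At D: no right child.
      Visit Z.
      At Z: no right child.
    Visit M.
    At M: no right child.
  Visit B.
  At B: no right child.
Visit W.
At W: go right to G.
  At G: go left to F.
    At F: no left child.
    Visit F.
    At F: go right to A.
      At A: go left to X.
        At X: go left to P.
          P is a leaf — visit P.
        Visit X.
        At X: go right to Q.
          Q is a leaf — visit Q.
      Visit A.
      At A: go right to Y.
        At Y: no left child.
        Visit Y.
        At Y: go right to R.
          R is a leaf — visit R.
  Visit G.
  At G: no right child.
Full in-order sequence: L, D, Z, M, B, W, F, P, X, Q, A, Y, R, G.

3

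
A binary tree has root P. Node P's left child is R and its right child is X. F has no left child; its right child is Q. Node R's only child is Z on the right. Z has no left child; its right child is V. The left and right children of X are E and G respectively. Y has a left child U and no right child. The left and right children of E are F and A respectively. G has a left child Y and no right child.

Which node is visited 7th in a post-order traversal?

E

Post-order visits the left subtree, then the right subtree, then the node.
At P: go left to R.
  At R: no left child.
  At R: go right to Z.
    At Z: no left child.
    At Z: go right to V.
      V is a leaf — visit V.
    Visit Z.
  Visit R.
At P: go right to X.
  At X: go left to E.
    At E: go left to F.
      At F: no left child.
      At F: go right to Q.
        Q is a leaf — visit Q.
      Visit F.
    At E: go right to A.
      A is a leaf — visit A.
    Visit E.
  At X: go right to G.
    At G: go left to Y.
      At Y: go left to U.
        U is a leaf — visit U.
      At Y: no right child.
      Visit Y.
    At G: no right child.
    Visit G.
  Visit X.
Visit P.
Full post-order sequence: V, Z, R, Q, F, A, E, U, Y, G, X, P.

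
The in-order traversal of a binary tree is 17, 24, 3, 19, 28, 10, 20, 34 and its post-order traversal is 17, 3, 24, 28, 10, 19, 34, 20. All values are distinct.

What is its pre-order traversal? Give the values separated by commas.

20, 19, 24, 17, 3, 10, 28, 34

The last element of post-order is the root; it splits in-order into left and right subtrees.
Root 20: left subtree has 6 nodes {17, 24, 3, 19, 28, 10}, right has 1 {34}.
  Root 19: left subtree has 3 nodes {17, 24, 3}, right has 2 {28, 10}.
    Root 24: left subtree has 1 node {17}, right has 1 {3}.
    Root 10: left subtree has 1 node {28}, right has 0 { }.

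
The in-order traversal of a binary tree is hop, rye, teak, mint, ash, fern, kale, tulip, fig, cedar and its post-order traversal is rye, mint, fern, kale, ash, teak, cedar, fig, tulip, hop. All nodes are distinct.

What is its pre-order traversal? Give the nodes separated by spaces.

hop tulip teak rye ash mint kale fern fig cedar

The last element of post-order is the root; it splits in-order into left and right subtrees.
Root hop: left subtree has 0 nodes { }, right has 9 {rye, teak, mint, ash, fern, kale, tulip, fig, cedar}.
  Root tulip: left subtree has 6 nodes {rye, teak, mint, ash, fern, kale}, right has 2 {fig, cedar}.
    Root teak: left subtree has 1 node {rye}, right has 4 {mint, ash, fern, kale}.
      Root ash: left subtree has 1 node {mint}, right has 2 {fern, kale}.
        Root kale: left subtree has 1 node {fern}, right has 0 { }.
    Root fig: left subtree has 0 nodes { }, right has 1 {cedar}.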